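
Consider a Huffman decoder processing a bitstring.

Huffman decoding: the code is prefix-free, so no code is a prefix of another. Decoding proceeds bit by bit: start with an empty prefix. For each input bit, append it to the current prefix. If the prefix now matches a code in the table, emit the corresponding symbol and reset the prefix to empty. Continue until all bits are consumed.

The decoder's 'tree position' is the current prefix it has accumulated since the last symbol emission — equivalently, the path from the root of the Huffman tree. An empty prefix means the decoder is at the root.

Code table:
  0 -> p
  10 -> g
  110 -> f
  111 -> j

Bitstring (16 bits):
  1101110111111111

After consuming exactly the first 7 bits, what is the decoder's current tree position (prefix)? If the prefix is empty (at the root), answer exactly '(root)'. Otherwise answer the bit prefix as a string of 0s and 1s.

Answer: (root)

Derivation:
Bit 0: prefix='1' (no match yet)
Bit 1: prefix='11' (no match yet)
Bit 2: prefix='110' -> emit 'f', reset
Bit 3: prefix='1' (no match yet)
Bit 4: prefix='11' (no match yet)
Bit 5: prefix='111' -> emit 'j', reset
Bit 6: prefix='0' -> emit 'p', reset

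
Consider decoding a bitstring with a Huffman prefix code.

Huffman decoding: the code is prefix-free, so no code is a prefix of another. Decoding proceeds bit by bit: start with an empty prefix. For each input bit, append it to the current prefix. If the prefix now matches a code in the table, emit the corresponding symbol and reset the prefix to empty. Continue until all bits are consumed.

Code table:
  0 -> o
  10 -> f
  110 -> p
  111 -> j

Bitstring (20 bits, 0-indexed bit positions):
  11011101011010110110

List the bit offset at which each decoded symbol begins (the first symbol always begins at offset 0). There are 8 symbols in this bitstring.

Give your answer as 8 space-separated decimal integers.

Answer: 0 3 6 7 9 12 14 17

Derivation:
Bit 0: prefix='1' (no match yet)
Bit 1: prefix='11' (no match yet)
Bit 2: prefix='110' -> emit 'p', reset
Bit 3: prefix='1' (no match yet)
Bit 4: prefix='11' (no match yet)
Bit 5: prefix='111' -> emit 'j', reset
Bit 6: prefix='0' -> emit 'o', reset
Bit 7: prefix='1' (no match yet)
Bit 8: prefix='10' -> emit 'f', reset
Bit 9: prefix='1' (no match yet)
Bit 10: prefix='11' (no match yet)
Bit 11: prefix='110' -> emit 'p', reset
Bit 12: prefix='1' (no match yet)
Bit 13: prefix='10' -> emit 'f', reset
Bit 14: prefix='1' (no match yet)
Bit 15: prefix='11' (no match yet)
Bit 16: prefix='110' -> emit 'p', reset
Bit 17: prefix='1' (no match yet)
Bit 18: prefix='11' (no match yet)
Bit 19: prefix='110' -> emit 'p', reset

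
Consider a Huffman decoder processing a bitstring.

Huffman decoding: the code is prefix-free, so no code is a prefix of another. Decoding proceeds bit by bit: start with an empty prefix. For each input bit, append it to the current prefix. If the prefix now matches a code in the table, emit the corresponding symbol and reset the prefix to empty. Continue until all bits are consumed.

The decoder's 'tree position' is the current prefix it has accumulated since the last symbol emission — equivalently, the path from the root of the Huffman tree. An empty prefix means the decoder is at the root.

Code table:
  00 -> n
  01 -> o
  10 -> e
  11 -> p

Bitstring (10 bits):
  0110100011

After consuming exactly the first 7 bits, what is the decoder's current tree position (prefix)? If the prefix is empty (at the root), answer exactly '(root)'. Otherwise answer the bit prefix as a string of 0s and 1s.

Bit 0: prefix='0' (no match yet)
Bit 1: prefix='01' -> emit 'o', reset
Bit 2: prefix='1' (no match yet)
Bit 3: prefix='10' -> emit 'e', reset
Bit 4: prefix='1' (no match yet)
Bit 5: prefix='10' -> emit 'e', reset
Bit 6: prefix='0' (no match yet)

Answer: 0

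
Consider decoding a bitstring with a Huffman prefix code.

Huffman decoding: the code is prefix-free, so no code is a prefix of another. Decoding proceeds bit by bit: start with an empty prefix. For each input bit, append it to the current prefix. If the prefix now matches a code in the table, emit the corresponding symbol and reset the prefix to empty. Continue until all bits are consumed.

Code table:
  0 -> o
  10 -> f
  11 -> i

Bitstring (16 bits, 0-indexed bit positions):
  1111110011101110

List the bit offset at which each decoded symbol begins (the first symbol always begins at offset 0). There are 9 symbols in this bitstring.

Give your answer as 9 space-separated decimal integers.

Bit 0: prefix='1' (no match yet)
Bit 1: prefix='11' -> emit 'i', reset
Bit 2: prefix='1' (no match yet)
Bit 3: prefix='11' -> emit 'i', reset
Bit 4: prefix='1' (no match yet)
Bit 5: prefix='11' -> emit 'i', reset
Bit 6: prefix='0' -> emit 'o', reset
Bit 7: prefix='0' -> emit 'o', reset
Bit 8: prefix='1' (no match yet)
Bit 9: prefix='11' -> emit 'i', reset
Bit 10: prefix='1' (no match yet)
Bit 11: prefix='10' -> emit 'f', reset
Bit 12: prefix='1' (no match yet)
Bit 13: prefix='11' -> emit 'i', reset
Bit 14: prefix='1' (no match yet)
Bit 15: prefix='10' -> emit 'f', reset

Answer: 0 2 4 6 7 8 10 12 14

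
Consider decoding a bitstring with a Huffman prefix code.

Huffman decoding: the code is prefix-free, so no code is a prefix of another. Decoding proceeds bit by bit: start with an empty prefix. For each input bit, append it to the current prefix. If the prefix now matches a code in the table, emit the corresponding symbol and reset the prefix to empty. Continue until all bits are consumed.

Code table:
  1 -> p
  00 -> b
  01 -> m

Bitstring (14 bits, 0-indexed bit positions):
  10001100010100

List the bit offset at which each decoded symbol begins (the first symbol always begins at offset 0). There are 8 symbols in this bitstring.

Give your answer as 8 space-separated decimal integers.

Answer: 0 1 3 5 6 8 10 12

Derivation:
Bit 0: prefix='1' -> emit 'p', reset
Bit 1: prefix='0' (no match yet)
Bit 2: prefix='00' -> emit 'b', reset
Bit 3: prefix='0' (no match yet)
Bit 4: prefix='01' -> emit 'm', reset
Bit 5: prefix='1' -> emit 'p', reset
Bit 6: prefix='0' (no match yet)
Bit 7: prefix='00' -> emit 'b', reset
Bit 8: prefix='0' (no match yet)
Bit 9: prefix='01' -> emit 'm', reset
Bit 10: prefix='0' (no match yet)
Bit 11: prefix='01' -> emit 'm', reset
Bit 12: prefix='0' (no match yet)
Bit 13: prefix='00' -> emit 'b', reset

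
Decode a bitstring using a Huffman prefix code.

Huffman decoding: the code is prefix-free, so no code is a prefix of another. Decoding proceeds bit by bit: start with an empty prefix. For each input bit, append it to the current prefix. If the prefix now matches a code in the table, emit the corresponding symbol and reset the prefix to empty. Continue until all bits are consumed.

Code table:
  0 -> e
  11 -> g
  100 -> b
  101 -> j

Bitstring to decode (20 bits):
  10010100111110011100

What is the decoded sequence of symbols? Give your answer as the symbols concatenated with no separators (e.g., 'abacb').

Bit 0: prefix='1' (no match yet)
Bit 1: prefix='10' (no match yet)
Bit 2: prefix='100' -> emit 'b', reset
Bit 3: prefix='1' (no match yet)
Bit 4: prefix='10' (no match yet)
Bit 5: prefix='101' -> emit 'j', reset
Bit 6: prefix='0' -> emit 'e', reset
Bit 7: prefix='0' -> emit 'e', reset
Bit 8: prefix='1' (no match yet)
Bit 9: prefix='11' -> emit 'g', reset
Bit 10: prefix='1' (no match yet)
Bit 11: prefix='11' -> emit 'g', reset
Bit 12: prefix='1' (no match yet)
Bit 13: prefix='10' (no match yet)
Bit 14: prefix='100' -> emit 'b', reset
Bit 15: prefix='1' (no match yet)
Bit 16: prefix='11' -> emit 'g', reset
Bit 17: prefix='1' (no match yet)
Bit 18: prefix='10' (no match yet)
Bit 19: prefix='100' -> emit 'b', reset

Answer: bjeeggbgb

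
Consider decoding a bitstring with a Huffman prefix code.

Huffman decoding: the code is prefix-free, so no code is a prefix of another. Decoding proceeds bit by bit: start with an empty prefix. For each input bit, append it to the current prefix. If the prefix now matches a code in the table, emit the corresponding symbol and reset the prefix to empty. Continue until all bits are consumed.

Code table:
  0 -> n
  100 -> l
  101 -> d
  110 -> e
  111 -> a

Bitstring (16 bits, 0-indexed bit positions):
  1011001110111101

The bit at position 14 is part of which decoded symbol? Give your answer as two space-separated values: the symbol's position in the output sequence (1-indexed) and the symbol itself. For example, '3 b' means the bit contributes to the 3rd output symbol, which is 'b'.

Bit 0: prefix='1' (no match yet)
Bit 1: prefix='10' (no match yet)
Bit 2: prefix='101' -> emit 'd', reset
Bit 3: prefix='1' (no match yet)
Bit 4: prefix='10' (no match yet)
Bit 5: prefix='100' -> emit 'l', reset
Bit 6: prefix='1' (no match yet)
Bit 7: prefix='11' (no match yet)
Bit 8: prefix='111' -> emit 'a', reset
Bit 9: prefix='0' -> emit 'n', reset
Bit 10: prefix='1' (no match yet)
Bit 11: prefix='11' (no match yet)
Bit 12: prefix='111' -> emit 'a', reset
Bit 13: prefix='1' (no match yet)
Bit 14: prefix='10' (no match yet)
Bit 15: prefix='101' -> emit 'd', reset

Answer: 6 d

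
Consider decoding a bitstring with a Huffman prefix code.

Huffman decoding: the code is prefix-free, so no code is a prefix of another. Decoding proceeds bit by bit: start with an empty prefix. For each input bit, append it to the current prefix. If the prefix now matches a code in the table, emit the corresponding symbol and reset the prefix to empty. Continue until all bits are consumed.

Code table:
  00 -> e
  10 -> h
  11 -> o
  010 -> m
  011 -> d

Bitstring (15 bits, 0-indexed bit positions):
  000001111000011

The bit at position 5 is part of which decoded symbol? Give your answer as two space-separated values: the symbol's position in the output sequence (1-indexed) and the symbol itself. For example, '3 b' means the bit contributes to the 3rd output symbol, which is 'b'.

Answer: 3 d

Derivation:
Bit 0: prefix='0' (no match yet)
Bit 1: prefix='00' -> emit 'e', reset
Bit 2: prefix='0' (no match yet)
Bit 3: prefix='00' -> emit 'e', reset
Bit 4: prefix='0' (no match yet)
Bit 5: prefix='01' (no match yet)
Bit 6: prefix='011' -> emit 'd', reset
Bit 7: prefix='1' (no match yet)
Bit 8: prefix='11' -> emit 'o', reset
Bit 9: prefix='0' (no match yet)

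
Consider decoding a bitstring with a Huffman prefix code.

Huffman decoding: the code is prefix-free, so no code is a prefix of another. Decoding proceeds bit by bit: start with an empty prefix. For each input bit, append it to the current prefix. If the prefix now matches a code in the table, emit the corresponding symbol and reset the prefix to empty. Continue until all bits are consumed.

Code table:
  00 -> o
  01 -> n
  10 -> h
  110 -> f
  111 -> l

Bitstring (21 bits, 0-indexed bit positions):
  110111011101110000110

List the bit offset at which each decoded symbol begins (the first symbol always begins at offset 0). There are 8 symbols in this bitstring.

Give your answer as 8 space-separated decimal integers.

Answer: 0 3 6 8 11 14 16 18

Derivation:
Bit 0: prefix='1' (no match yet)
Bit 1: prefix='11' (no match yet)
Bit 2: prefix='110' -> emit 'f', reset
Bit 3: prefix='1' (no match yet)
Bit 4: prefix='11' (no match yet)
Bit 5: prefix='111' -> emit 'l', reset
Bit 6: prefix='0' (no match yet)
Bit 7: prefix='01' -> emit 'n', reset
Bit 8: prefix='1' (no match yet)
Bit 9: prefix='11' (no match yet)
Bit 10: prefix='110' -> emit 'f', reset
Bit 11: prefix='1' (no match yet)
Bit 12: prefix='11' (no match yet)
Bit 13: prefix='111' -> emit 'l', reset
Bit 14: prefix='0' (no match yet)
Bit 15: prefix='00' -> emit 'o', reset
Bit 16: prefix='0' (no match yet)
Bit 17: prefix='00' -> emit 'o', reset
Bit 18: prefix='1' (no match yet)
Bit 19: prefix='11' (no match yet)
Bit 20: prefix='110' -> emit 'f', reset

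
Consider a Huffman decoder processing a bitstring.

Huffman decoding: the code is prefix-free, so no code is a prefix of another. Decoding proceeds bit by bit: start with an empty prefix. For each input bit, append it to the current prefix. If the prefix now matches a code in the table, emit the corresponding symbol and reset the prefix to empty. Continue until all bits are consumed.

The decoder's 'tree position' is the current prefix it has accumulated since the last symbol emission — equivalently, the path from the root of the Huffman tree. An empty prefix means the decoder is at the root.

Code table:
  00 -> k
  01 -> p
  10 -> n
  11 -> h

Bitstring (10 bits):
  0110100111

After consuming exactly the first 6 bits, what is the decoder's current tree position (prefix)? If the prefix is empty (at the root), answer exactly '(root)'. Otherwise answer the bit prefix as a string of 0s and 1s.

Bit 0: prefix='0' (no match yet)
Bit 1: prefix='01' -> emit 'p', reset
Bit 2: prefix='1' (no match yet)
Bit 3: prefix='10' -> emit 'n', reset
Bit 4: prefix='1' (no match yet)
Bit 5: prefix='10' -> emit 'n', reset

Answer: (root)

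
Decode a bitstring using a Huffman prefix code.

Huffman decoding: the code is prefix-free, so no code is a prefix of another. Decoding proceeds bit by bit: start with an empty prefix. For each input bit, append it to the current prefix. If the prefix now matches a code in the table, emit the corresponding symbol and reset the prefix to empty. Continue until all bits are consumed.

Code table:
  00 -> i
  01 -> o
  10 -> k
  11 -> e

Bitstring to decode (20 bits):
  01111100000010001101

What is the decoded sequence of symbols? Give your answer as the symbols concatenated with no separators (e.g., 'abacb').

Bit 0: prefix='0' (no match yet)
Bit 1: prefix='01' -> emit 'o', reset
Bit 2: prefix='1' (no match yet)
Bit 3: prefix='11' -> emit 'e', reset
Bit 4: prefix='1' (no match yet)
Bit 5: prefix='11' -> emit 'e', reset
Bit 6: prefix='0' (no match yet)
Bit 7: prefix='00' -> emit 'i', reset
Bit 8: prefix='0' (no match yet)
Bit 9: prefix='00' -> emit 'i', reset
Bit 10: prefix='0' (no match yet)
Bit 11: prefix='00' -> emit 'i', reset
Bit 12: prefix='1' (no match yet)
Bit 13: prefix='10' -> emit 'k', reset
Bit 14: prefix='0' (no match yet)
Bit 15: prefix='00' -> emit 'i', reset
Bit 16: prefix='1' (no match yet)
Bit 17: prefix='11' -> emit 'e', reset
Bit 18: prefix='0' (no match yet)
Bit 19: prefix='01' -> emit 'o', reset

Answer: oeeiiikieo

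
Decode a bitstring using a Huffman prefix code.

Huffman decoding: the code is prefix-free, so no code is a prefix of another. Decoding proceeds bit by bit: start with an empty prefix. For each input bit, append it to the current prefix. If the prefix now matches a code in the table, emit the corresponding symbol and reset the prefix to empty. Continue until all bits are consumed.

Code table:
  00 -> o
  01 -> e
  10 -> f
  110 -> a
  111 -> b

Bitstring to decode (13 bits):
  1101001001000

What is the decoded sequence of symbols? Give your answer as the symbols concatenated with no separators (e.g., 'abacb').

Bit 0: prefix='1' (no match yet)
Bit 1: prefix='11' (no match yet)
Bit 2: prefix='110' -> emit 'a', reset
Bit 3: prefix='1' (no match yet)
Bit 4: prefix='10' -> emit 'f', reset
Bit 5: prefix='0' (no match yet)
Bit 6: prefix='01' -> emit 'e', reset
Bit 7: prefix='0' (no match yet)
Bit 8: prefix='00' -> emit 'o', reset
Bit 9: prefix='1' (no match yet)
Bit 10: prefix='10' -> emit 'f', reset
Bit 11: prefix='0' (no match yet)
Bit 12: prefix='00' -> emit 'o', reset

Answer: afeofo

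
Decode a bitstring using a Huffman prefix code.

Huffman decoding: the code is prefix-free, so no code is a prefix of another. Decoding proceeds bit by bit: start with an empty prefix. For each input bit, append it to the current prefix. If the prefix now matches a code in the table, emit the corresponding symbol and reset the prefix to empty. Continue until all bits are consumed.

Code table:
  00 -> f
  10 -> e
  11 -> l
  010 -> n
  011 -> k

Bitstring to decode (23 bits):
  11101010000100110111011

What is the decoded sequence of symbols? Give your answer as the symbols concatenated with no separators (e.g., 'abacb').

Answer: leeefnkkel

Derivation:
Bit 0: prefix='1' (no match yet)
Bit 1: prefix='11' -> emit 'l', reset
Bit 2: prefix='1' (no match yet)
Bit 3: prefix='10' -> emit 'e', reset
Bit 4: prefix='1' (no match yet)
Bit 5: prefix='10' -> emit 'e', reset
Bit 6: prefix='1' (no match yet)
Bit 7: prefix='10' -> emit 'e', reset
Bit 8: prefix='0' (no match yet)
Bit 9: prefix='00' -> emit 'f', reset
Bit 10: prefix='0' (no match yet)
Bit 11: prefix='01' (no match yet)
Bit 12: prefix='010' -> emit 'n', reset
Bit 13: prefix='0' (no match yet)
Bit 14: prefix='01' (no match yet)
Bit 15: prefix='011' -> emit 'k', reset
Bit 16: prefix='0' (no match yet)
Bit 17: prefix='01' (no match yet)
Bit 18: prefix='011' -> emit 'k', reset
Bit 19: prefix='1' (no match yet)
Bit 20: prefix='10' -> emit 'e', reset
Bit 21: prefix='1' (no match yet)
Bit 22: prefix='11' -> emit 'l', reset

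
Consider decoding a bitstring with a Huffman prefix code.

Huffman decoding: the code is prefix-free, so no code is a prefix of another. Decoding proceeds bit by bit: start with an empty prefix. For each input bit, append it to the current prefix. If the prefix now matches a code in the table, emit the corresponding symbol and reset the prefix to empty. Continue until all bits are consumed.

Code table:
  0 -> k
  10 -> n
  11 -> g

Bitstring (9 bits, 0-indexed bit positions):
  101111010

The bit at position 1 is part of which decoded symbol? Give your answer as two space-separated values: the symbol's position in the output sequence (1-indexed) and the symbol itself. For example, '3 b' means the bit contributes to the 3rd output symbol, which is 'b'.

Answer: 1 n

Derivation:
Bit 0: prefix='1' (no match yet)
Bit 1: prefix='10' -> emit 'n', reset
Bit 2: prefix='1' (no match yet)
Bit 3: prefix='11' -> emit 'g', reset
Bit 4: prefix='1' (no match yet)
Bit 5: prefix='11' -> emit 'g', reset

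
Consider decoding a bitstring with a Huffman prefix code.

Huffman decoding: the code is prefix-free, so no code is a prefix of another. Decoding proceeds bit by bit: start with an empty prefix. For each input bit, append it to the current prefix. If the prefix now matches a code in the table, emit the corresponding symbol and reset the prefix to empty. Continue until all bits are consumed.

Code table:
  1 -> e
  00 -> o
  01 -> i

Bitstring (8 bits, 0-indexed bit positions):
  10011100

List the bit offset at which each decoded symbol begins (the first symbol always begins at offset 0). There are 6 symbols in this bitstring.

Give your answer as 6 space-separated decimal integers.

Answer: 0 1 3 4 5 6

Derivation:
Bit 0: prefix='1' -> emit 'e', reset
Bit 1: prefix='0' (no match yet)
Bit 2: prefix='00' -> emit 'o', reset
Bit 3: prefix='1' -> emit 'e', reset
Bit 4: prefix='1' -> emit 'e', reset
Bit 5: prefix='1' -> emit 'e', reset
Bit 6: prefix='0' (no match yet)
Bit 7: prefix='00' -> emit 'o', reset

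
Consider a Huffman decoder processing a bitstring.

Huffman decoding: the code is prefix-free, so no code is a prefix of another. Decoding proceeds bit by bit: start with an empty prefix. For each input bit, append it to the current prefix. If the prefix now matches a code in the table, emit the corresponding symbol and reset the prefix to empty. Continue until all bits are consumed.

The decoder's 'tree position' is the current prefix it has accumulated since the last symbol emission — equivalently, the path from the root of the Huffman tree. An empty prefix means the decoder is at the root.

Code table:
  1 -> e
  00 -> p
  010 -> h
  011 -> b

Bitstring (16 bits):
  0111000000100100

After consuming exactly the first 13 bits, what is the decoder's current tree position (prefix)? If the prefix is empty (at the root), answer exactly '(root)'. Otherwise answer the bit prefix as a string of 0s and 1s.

Bit 0: prefix='0' (no match yet)
Bit 1: prefix='01' (no match yet)
Bit 2: prefix='011' -> emit 'b', reset
Bit 3: prefix='1' -> emit 'e', reset
Bit 4: prefix='0' (no match yet)
Bit 5: prefix='00' -> emit 'p', reset
Bit 6: prefix='0' (no match yet)
Bit 7: prefix='00' -> emit 'p', reset
Bit 8: prefix='0' (no match yet)
Bit 9: prefix='00' -> emit 'p', reset
Bit 10: prefix='1' -> emit 'e', reset
Bit 11: prefix='0' (no match yet)
Bit 12: prefix='00' -> emit 'p', reset

Answer: (root)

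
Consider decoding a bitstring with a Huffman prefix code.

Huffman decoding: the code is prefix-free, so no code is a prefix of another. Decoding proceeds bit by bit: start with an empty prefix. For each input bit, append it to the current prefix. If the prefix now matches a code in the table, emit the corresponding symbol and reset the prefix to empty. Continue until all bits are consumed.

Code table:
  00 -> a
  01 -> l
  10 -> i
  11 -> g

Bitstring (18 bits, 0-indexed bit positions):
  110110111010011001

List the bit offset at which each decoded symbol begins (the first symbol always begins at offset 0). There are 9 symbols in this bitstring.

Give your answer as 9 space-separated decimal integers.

Bit 0: prefix='1' (no match yet)
Bit 1: prefix='11' -> emit 'g', reset
Bit 2: prefix='0' (no match yet)
Bit 3: prefix='01' -> emit 'l', reset
Bit 4: prefix='1' (no match yet)
Bit 5: prefix='10' -> emit 'i', reset
Bit 6: prefix='1' (no match yet)
Bit 7: prefix='11' -> emit 'g', reset
Bit 8: prefix='1' (no match yet)
Bit 9: prefix='10' -> emit 'i', reset
Bit 10: prefix='1' (no match yet)
Bit 11: prefix='10' -> emit 'i', reset
Bit 12: prefix='0' (no match yet)
Bit 13: prefix='01' -> emit 'l', reset
Bit 14: prefix='1' (no match yet)
Bit 15: prefix='10' -> emit 'i', reset
Bit 16: prefix='0' (no match yet)
Bit 17: prefix='01' -> emit 'l', reset

Answer: 0 2 4 6 8 10 12 14 16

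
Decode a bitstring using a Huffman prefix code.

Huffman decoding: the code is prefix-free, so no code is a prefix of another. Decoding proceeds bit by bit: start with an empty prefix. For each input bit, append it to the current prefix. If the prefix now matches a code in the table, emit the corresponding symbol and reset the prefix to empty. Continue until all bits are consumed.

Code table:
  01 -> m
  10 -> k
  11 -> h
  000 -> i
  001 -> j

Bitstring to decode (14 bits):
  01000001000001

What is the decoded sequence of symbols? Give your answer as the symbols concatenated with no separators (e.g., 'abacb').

Bit 0: prefix='0' (no match yet)
Bit 1: prefix='01' -> emit 'm', reset
Bit 2: prefix='0' (no match yet)
Bit 3: prefix='00' (no match yet)
Bit 4: prefix='000' -> emit 'i', reset
Bit 5: prefix='0' (no match yet)
Bit 6: prefix='00' (no match yet)
Bit 7: prefix='001' -> emit 'j', reset
Bit 8: prefix='0' (no match yet)
Bit 9: prefix='00' (no match yet)
Bit 10: prefix='000' -> emit 'i', reset
Bit 11: prefix='0' (no match yet)
Bit 12: prefix='00' (no match yet)
Bit 13: prefix='001' -> emit 'j', reset

Answer: mijij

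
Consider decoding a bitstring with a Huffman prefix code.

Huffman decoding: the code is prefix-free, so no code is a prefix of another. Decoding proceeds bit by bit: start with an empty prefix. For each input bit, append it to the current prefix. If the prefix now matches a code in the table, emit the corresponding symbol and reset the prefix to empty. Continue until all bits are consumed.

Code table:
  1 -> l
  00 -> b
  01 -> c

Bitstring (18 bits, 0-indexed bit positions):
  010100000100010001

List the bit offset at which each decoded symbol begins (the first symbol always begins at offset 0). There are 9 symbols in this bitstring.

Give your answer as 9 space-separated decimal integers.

Answer: 0 2 4 6 8 10 12 14 16

Derivation:
Bit 0: prefix='0' (no match yet)
Bit 1: prefix='01' -> emit 'c', reset
Bit 2: prefix='0' (no match yet)
Bit 3: prefix='01' -> emit 'c', reset
Bit 4: prefix='0' (no match yet)
Bit 5: prefix='00' -> emit 'b', reset
Bit 6: prefix='0' (no match yet)
Bit 7: prefix='00' -> emit 'b', reset
Bit 8: prefix='0' (no match yet)
Bit 9: prefix='01' -> emit 'c', reset
Bit 10: prefix='0' (no match yet)
Bit 11: prefix='00' -> emit 'b', reset
Bit 12: prefix='0' (no match yet)
Bit 13: prefix='01' -> emit 'c', reset
Bit 14: prefix='0' (no match yet)
Bit 15: prefix='00' -> emit 'b', reset
Bit 16: prefix='0' (no match yet)
Bit 17: prefix='01' -> emit 'c', reset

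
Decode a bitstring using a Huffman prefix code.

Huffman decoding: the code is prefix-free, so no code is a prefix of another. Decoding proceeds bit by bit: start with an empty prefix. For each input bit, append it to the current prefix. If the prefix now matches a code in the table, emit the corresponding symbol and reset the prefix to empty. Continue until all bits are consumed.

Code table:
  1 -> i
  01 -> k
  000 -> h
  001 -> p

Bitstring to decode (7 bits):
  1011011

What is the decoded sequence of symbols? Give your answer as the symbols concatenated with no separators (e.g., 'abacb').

Bit 0: prefix='1' -> emit 'i', reset
Bit 1: prefix='0' (no match yet)
Bit 2: prefix='01' -> emit 'k', reset
Bit 3: prefix='1' -> emit 'i', reset
Bit 4: prefix='0' (no match yet)
Bit 5: prefix='01' -> emit 'k', reset
Bit 6: prefix='1' -> emit 'i', reset

Answer: ikiki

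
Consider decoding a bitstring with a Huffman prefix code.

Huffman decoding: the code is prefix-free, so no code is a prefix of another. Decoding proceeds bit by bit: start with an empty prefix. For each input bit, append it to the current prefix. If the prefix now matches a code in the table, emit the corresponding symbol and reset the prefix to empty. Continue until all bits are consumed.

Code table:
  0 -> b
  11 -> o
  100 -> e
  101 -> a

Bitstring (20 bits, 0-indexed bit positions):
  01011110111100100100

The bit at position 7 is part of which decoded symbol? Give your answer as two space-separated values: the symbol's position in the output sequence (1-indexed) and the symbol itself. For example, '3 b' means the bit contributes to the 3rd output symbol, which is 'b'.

Answer: 4 a

Derivation:
Bit 0: prefix='0' -> emit 'b', reset
Bit 1: prefix='1' (no match yet)
Bit 2: prefix='10' (no match yet)
Bit 3: prefix='101' -> emit 'a', reset
Bit 4: prefix='1' (no match yet)
Bit 5: prefix='11' -> emit 'o', reset
Bit 6: prefix='1' (no match yet)
Bit 7: prefix='10' (no match yet)
Bit 8: prefix='101' -> emit 'a', reset
Bit 9: prefix='1' (no match yet)
Bit 10: prefix='11' -> emit 'o', reset
Bit 11: prefix='1' (no match yet)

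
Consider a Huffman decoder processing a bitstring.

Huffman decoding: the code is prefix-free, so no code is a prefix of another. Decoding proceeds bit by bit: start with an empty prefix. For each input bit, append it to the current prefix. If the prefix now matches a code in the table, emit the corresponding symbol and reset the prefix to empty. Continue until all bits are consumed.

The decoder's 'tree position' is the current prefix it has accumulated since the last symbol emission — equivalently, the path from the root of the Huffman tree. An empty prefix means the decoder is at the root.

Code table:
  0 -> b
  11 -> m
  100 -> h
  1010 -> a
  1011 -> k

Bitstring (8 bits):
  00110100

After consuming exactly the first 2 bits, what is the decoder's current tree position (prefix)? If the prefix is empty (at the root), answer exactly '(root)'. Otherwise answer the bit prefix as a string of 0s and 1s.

Bit 0: prefix='0' -> emit 'b', reset
Bit 1: prefix='0' -> emit 'b', reset

Answer: (root)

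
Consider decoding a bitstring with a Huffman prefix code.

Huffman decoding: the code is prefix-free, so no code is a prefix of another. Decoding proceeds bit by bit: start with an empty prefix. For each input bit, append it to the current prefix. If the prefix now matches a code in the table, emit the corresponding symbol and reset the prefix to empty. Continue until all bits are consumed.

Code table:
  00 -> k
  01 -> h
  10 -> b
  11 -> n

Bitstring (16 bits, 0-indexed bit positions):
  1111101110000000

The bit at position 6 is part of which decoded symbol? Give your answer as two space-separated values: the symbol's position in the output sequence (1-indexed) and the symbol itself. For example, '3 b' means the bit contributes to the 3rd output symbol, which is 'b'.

Bit 0: prefix='1' (no match yet)
Bit 1: prefix='11' -> emit 'n', reset
Bit 2: prefix='1' (no match yet)
Bit 3: prefix='11' -> emit 'n', reset
Bit 4: prefix='1' (no match yet)
Bit 5: prefix='10' -> emit 'b', reset
Bit 6: prefix='1' (no match yet)
Bit 7: prefix='11' -> emit 'n', reset
Bit 8: prefix='1' (no match yet)
Bit 9: prefix='10' -> emit 'b', reset
Bit 10: prefix='0' (no match yet)

Answer: 4 n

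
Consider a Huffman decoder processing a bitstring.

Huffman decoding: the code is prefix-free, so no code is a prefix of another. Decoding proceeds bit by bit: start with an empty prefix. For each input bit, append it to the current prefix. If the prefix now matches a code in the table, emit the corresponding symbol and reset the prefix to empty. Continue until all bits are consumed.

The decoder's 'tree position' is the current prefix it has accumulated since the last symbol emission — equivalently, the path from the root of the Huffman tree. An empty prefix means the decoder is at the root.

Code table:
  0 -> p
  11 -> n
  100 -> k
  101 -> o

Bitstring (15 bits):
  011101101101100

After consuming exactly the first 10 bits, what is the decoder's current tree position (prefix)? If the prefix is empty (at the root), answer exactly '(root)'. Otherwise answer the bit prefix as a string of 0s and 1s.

Answer: 1

Derivation:
Bit 0: prefix='0' -> emit 'p', reset
Bit 1: prefix='1' (no match yet)
Bit 2: prefix='11' -> emit 'n', reset
Bit 3: prefix='1' (no match yet)
Bit 4: prefix='10' (no match yet)
Bit 5: prefix='101' -> emit 'o', reset
Bit 6: prefix='1' (no match yet)
Bit 7: prefix='10' (no match yet)
Bit 8: prefix='101' -> emit 'o', reset
Bit 9: prefix='1' (no match yet)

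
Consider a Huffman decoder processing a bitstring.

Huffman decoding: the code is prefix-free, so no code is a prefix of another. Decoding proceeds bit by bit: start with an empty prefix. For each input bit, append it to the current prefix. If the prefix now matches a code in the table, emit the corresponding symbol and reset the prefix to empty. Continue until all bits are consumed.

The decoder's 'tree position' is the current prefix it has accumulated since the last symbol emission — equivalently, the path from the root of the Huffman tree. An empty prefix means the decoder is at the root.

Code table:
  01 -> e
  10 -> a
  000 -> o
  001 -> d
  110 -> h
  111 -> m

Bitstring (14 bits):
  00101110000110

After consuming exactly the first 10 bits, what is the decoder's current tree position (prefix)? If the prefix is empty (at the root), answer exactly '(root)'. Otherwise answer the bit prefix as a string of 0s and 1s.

Bit 0: prefix='0' (no match yet)
Bit 1: prefix='00' (no match yet)
Bit 2: prefix='001' -> emit 'd', reset
Bit 3: prefix='0' (no match yet)
Bit 4: prefix='01' -> emit 'e', reset
Bit 5: prefix='1' (no match yet)
Bit 6: prefix='11' (no match yet)
Bit 7: prefix='110' -> emit 'h', reset
Bit 8: prefix='0' (no match yet)
Bit 9: prefix='00' (no match yet)

Answer: 00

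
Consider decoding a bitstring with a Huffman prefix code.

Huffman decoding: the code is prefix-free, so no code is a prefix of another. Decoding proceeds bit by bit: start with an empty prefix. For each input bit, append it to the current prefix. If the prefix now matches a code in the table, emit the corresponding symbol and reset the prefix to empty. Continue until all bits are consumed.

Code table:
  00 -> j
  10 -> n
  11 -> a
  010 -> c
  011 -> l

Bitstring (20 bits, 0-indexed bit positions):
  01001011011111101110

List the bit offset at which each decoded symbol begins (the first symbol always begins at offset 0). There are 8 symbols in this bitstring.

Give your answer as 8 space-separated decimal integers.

Answer: 0 3 6 8 11 13 15 18

Derivation:
Bit 0: prefix='0' (no match yet)
Bit 1: prefix='01' (no match yet)
Bit 2: prefix='010' -> emit 'c', reset
Bit 3: prefix='0' (no match yet)
Bit 4: prefix='01' (no match yet)
Bit 5: prefix='010' -> emit 'c', reset
Bit 6: prefix='1' (no match yet)
Bit 7: prefix='11' -> emit 'a', reset
Bit 8: prefix='0' (no match yet)
Bit 9: prefix='01' (no match yet)
Bit 10: prefix='011' -> emit 'l', reset
Bit 11: prefix='1' (no match yet)
Bit 12: prefix='11' -> emit 'a', reset
Bit 13: prefix='1' (no match yet)
Bit 14: prefix='11' -> emit 'a', reset
Bit 15: prefix='0' (no match yet)
Bit 16: prefix='01' (no match yet)
Bit 17: prefix='011' -> emit 'l', reset
Bit 18: prefix='1' (no match yet)
Bit 19: prefix='10' -> emit 'n', reset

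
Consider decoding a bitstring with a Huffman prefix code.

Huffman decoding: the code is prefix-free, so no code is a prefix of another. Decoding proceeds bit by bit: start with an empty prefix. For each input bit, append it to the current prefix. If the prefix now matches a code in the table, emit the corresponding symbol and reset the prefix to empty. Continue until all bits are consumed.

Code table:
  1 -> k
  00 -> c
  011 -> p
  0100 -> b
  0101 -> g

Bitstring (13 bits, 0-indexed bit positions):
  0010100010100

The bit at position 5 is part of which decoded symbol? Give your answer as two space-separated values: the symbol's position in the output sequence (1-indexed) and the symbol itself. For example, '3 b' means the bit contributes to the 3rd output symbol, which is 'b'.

Answer: 3 b

Derivation:
Bit 0: prefix='0' (no match yet)
Bit 1: prefix='00' -> emit 'c', reset
Bit 2: prefix='1' -> emit 'k', reset
Bit 3: prefix='0' (no match yet)
Bit 4: prefix='01' (no match yet)
Bit 5: prefix='010' (no match yet)
Bit 6: prefix='0100' -> emit 'b', reset
Bit 7: prefix='0' (no match yet)
Bit 8: prefix='01' (no match yet)
Bit 9: prefix='010' (no match yet)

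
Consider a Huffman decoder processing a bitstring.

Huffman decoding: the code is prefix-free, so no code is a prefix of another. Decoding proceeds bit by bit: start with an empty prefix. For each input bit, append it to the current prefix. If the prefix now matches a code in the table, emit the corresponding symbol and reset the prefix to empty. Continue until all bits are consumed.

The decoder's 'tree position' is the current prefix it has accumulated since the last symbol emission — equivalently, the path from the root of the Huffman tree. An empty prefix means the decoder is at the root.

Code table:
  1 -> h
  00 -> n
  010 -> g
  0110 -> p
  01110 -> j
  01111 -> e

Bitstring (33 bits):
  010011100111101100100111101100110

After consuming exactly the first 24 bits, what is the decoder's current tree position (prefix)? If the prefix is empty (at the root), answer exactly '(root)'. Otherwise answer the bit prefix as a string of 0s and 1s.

Answer: 0111

Derivation:
Bit 0: prefix='0' (no match yet)
Bit 1: prefix='01' (no match yet)
Bit 2: prefix='010' -> emit 'g', reset
Bit 3: prefix='0' (no match yet)
Bit 4: prefix='01' (no match yet)
Bit 5: prefix='011' (no match yet)
Bit 6: prefix='0111' (no match yet)
Bit 7: prefix='01110' -> emit 'j', reset
Bit 8: prefix='0' (no match yet)
Bit 9: prefix='01' (no match yet)
Bit 10: prefix='011' (no match yet)
Bit 11: prefix='0111' (no match yet)
Bit 12: prefix='01111' -> emit 'e', reset
Bit 13: prefix='0' (no match yet)
Bit 14: prefix='01' (no match yet)
Bit 15: prefix='011' (no match yet)
Bit 16: prefix='0110' -> emit 'p', reset
Bit 17: prefix='0' (no match yet)
Bit 18: prefix='01' (no match yet)
Bit 19: prefix='010' -> emit 'g', reset
Bit 20: prefix='0' (no match yet)
Bit 21: prefix='01' (no match yet)
Bit 22: prefix='011' (no match yet)
Bit 23: prefix='0111' (no match yet)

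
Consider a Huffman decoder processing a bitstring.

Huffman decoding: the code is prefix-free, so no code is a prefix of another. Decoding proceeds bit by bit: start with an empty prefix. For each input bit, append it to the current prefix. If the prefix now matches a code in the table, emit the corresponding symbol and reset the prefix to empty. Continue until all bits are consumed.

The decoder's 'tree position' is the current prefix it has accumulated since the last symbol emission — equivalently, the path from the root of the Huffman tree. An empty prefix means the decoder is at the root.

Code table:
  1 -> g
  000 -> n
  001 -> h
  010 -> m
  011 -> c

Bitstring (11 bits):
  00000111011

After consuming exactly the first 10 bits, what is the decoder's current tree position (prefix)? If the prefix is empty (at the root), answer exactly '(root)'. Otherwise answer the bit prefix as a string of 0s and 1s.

Bit 0: prefix='0' (no match yet)
Bit 1: prefix='00' (no match yet)
Bit 2: prefix='000' -> emit 'n', reset
Bit 3: prefix='0' (no match yet)
Bit 4: prefix='00' (no match yet)
Bit 5: prefix='001' -> emit 'h', reset
Bit 6: prefix='1' -> emit 'g', reset
Bit 7: prefix='1' -> emit 'g', reset
Bit 8: prefix='0' (no match yet)
Bit 9: prefix='01' (no match yet)

Answer: 01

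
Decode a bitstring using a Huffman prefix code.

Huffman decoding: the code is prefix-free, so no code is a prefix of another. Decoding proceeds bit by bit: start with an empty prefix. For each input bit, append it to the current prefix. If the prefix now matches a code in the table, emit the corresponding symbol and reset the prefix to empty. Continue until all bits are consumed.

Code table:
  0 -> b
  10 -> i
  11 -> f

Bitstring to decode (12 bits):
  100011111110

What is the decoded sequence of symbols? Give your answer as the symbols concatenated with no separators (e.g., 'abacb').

Bit 0: prefix='1' (no match yet)
Bit 1: prefix='10' -> emit 'i', reset
Bit 2: prefix='0' -> emit 'b', reset
Bit 3: prefix='0' -> emit 'b', reset
Bit 4: prefix='1' (no match yet)
Bit 5: prefix='11' -> emit 'f', reset
Bit 6: prefix='1' (no match yet)
Bit 7: prefix='11' -> emit 'f', reset
Bit 8: prefix='1' (no match yet)
Bit 9: prefix='11' -> emit 'f', reset
Bit 10: prefix='1' (no match yet)
Bit 11: prefix='10' -> emit 'i', reset

Answer: ibbfffi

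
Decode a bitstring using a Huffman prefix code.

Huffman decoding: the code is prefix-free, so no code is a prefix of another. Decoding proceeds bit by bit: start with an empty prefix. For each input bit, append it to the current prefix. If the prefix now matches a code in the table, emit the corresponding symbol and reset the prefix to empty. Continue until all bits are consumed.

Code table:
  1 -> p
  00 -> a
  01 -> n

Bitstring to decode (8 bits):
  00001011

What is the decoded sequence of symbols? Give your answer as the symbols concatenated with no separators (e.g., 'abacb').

Answer: aapnp

Derivation:
Bit 0: prefix='0' (no match yet)
Bit 1: prefix='00' -> emit 'a', reset
Bit 2: prefix='0' (no match yet)
Bit 3: prefix='00' -> emit 'a', reset
Bit 4: prefix='1' -> emit 'p', reset
Bit 5: prefix='0' (no match yet)
Bit 6: prefix='01' -> emit 'n', reset
Bit 7: prefix='1' -> emit 'p', reset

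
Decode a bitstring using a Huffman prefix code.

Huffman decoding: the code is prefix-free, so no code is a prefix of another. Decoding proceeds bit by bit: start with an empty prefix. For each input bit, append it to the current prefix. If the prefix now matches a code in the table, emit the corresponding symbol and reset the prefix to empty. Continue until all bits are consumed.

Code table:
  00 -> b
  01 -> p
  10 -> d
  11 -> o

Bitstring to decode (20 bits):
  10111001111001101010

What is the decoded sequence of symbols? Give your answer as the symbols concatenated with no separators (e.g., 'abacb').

Answer: dodpodpddd

Derivation:
Bit 0: prefix='1' (no match yet)
Bit 1: prefix='10' -> emit 'd', reset
Bit 2: prefix='1' (no match yet)
Bit 3: prefix='11' -> emit 'o', reset
Bit 4: prefix='1' (no match yet)
Bit 5: prefix='10' -> emit 'd', reset
Bit 6: prefix='0' (no match yet)
Bit 7: prefix='01' -> emit 'p', reset
Bit 8: prefix='1' (no match yet)
Bit 9: prefix='11' -> emit 'o', reset
Bit 10: prefix='1' (no match yet)
Bit 11: prefix='10' -> emit 'd', reset
Bit 12: prefix='0' (no match yet)
Bit 13: prefix='01' -> emit 'p', reset
Bit 14: prefix='1' (no match yet)
Bit 15: prefix='10' -> emit 'd', reset
Bit 16: prefix='1' (no match yet)
Bit 17: prefix='10' -> emit 'd', reset
Bit 18: prefix='1' (no match yet)
Bit 19: prefix='10' -> emit 'd', reset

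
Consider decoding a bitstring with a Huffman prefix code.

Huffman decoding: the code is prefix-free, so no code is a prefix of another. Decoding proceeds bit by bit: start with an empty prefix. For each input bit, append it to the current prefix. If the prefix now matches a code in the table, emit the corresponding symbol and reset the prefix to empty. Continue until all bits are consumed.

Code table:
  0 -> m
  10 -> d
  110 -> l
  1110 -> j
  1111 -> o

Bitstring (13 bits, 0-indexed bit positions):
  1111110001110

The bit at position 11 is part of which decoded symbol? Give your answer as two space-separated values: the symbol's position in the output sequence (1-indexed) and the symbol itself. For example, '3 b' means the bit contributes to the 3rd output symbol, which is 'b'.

Answer: 5 j

Derivation:
Bit 0: prefix='1' (no match yet)
Bit 1: prefix='11' (no match yet)
Bit 2: prefix='111' (no match yet)
Bit 3: prefix='1111' -> emit 'o', reset
Bit 4: prefix='1' (no match yet)
Bit 5: prefix='11' (no match yet)
Bit 6: prefix='110' -> emit 'l', reset
Bit 7: prefix='0' -> emit 'm', reset
Bit 8: prefix='0' -> emit 'm', reset
Bit 9: prefix='1' (no match yet)
Bit 10: prefix='11' (no match yet)
Bit 11: prefix='111' (no match yet)
Bit 12: prefix='1110' -> emit 'j', reset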